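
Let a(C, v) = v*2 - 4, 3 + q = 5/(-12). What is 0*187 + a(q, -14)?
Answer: -32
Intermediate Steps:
q = -41/12 (q = -3 + 5/(-12) = -3 + 5*(-1/12) = -3 - 5/12 = -41/12 ≈ -3.4167)
a(C, v) = -4 + 2*v (a(C, v) = 2*v - 4 = -4 + 2*v)
0*187 + a(q, -14) = 0*187 + (-4 + 2*(-14)) = 0 + (-4 - 28) = 0 - 32 = -32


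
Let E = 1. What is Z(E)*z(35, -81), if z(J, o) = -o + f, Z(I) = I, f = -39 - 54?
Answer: -12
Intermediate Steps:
f = -93
z(J, o) = -93 - o (z(J, o) = -o - 93 = -93 - o)
Z(E)*z(35, -81) = 1*(-93 - 1*(-81)) = 1*(-93 + 81) = 1*(-12) = -12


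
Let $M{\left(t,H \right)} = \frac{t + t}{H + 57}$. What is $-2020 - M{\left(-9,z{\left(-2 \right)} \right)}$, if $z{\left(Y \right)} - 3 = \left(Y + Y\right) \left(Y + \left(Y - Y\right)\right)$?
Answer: $- \frac{68671}{34} \approx -2019.7$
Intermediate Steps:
$z{\left(Y \right)} = 3 + 2 Y^{2}$ ($z{\left(Y \right)} = 3 + \left(Y + Y\right) \left(Y + \left(Y - Y\right)\right) = 3 + 2 Y \left(Y + 0\right) = 3 + 2 Y Y = 3 + 2 Y^{2}$)
$M{\left(t,H \right)} = \frac{2 t}{57 + H}$
$-2020 - M{\left(-9,z{\left(-2 \right)} \right)} = -2020 - 2 \left(-9\right) \frac{1}{57 + \left(3 + 2 \left(-2\right)^{2}\right)} = -2020 - 2 \left(-9\right) \frac{1}{57 + \left(3 + 2 \cdot 4\right)} = -2020 - 2 \left(-9\right) \frac{1}{57 + \left(3 + 8\right)} = -2020 - 2 \left(-9\right) \frac{1}{57 + 11} = -2020 - 2 \left(-9\right) \frac{1}{68} = -2020 - - \frac{9}{34} = -2020 + \frac{9}{34} = - \frac{68671}{34}$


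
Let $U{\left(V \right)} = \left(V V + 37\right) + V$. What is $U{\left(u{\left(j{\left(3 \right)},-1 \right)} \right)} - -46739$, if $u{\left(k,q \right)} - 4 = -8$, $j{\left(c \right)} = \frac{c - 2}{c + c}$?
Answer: $46788$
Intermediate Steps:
$j{\left(c \right)} = \frac{-2 + c}{2 c}$
$u{\left(k,q \right)} = -4$ ($u{\left(k,q \right)} = 4 - 8 = -4$)
$U{\left(V \right)} = 37 + V + V^{2}$ ($U{\left(V \right)} = \left(V^{2} + 37\right) + V = \left(37 + V^{2}\right) + V = 37 + V + V^{2}$)
$U{\left(u{\left(j{\left(3 \right)},-1 \right)} \right)} - -46739 = \left(37 - 4 + \left(-4\right)^{2}\right) - -46739 = \left(37 - 4 + 16\right) + 46739 = 49 + 46739 = 46788$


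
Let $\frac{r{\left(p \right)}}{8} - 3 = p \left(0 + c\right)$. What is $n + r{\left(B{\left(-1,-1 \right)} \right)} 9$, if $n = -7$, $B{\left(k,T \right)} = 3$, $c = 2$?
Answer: $641$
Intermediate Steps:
$r{\left(p \right)} = 24 + 16 p$ ($r{\left(p \right)} = 24 + 8 p \left(0 + 2\right) = 24 + 8 p 2 = 24 + 8 \cdot 2 p = 24 + 16 p$)
$n + r{\left(B{\left(-1,-1 \right)} \right)} 9 = -7 + \left(24 + 16 \cdot 3\right) 9 = -7 + \left(24 + 48\right) 9 = -7 + 72 \cdot 9 = -7 + 648 = 641$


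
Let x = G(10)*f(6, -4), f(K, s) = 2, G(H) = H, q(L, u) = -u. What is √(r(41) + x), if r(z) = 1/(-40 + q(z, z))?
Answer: √1619/9 ≈ 4.4708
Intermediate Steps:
x = 20 (x = 10*2 = 20)
r(z) = 1/(-40 - z)
√(r(41) + x) = √(-1/(40 + 41) + 20) = √(-1/81 + 20) = √(1619/81) = √1619/9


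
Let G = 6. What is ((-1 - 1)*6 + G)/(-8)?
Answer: 3/4 ≈ 0.75000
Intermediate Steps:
((-1 - 1)*6 + G)/(-8) = ((-1 - 1)*6 + 6)/(-8) = (-2*6 + 6)*(-1/8) = (-12 + 6)*(-1/8) = -6*(-1/8) = 3/4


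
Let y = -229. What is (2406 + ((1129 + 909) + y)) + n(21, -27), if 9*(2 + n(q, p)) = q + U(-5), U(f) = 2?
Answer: 37940/9 ≈ 4215.6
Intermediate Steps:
n(q, p) = -16/9 + q/9 (n(q, p) = -2 + (q + 2)/9 = -2 + (2 + q)/9 = -2 + (2/9 + q/9) = -16/9 + q/9)
(2406 + ((1129 + 909) + y)) + n(21, -27) = (2406 + ((1129 + 909) - 229)) + (-16/9 + (1/9)*21) = (2406 + (2038 - 229)) + (-16/9 + 7/3) = (2406 + 1809) + 5/9 = 4215 + 5/9 = 37940/9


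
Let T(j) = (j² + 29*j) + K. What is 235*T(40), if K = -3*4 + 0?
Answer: 645780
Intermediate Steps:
K = -12 (K = -12 + 0 = -12)
T(j) = -12 + j² + 29*j (T(j) = (j² + 29*j) - 12 = -12 + j² + 29*j)
235*T(40) = 235*(-12 + 40² + 29*40) = 235*(-12 + 1600 + 1160) = 235*2748 = 645780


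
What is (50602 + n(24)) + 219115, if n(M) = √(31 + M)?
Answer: 269717 + √55 ≈ 2.6972e+5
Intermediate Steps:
(50602 + n(24)) + 219115 = (50602 + √(31 + 24)) + 219115 = (50602 + √55) + 219115 = 269717 + √55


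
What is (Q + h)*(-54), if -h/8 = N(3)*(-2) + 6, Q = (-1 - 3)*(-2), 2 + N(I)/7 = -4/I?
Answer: 22320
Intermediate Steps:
N(I) = -14 - 28/I (N(I) = -14 + 7*(-4/I) = -14 - 28/I)
Q = 8 (Q = -4*(-2) = 8)
h = -1264/3 (h = -8*((-14 - 28/3)*(-2) + 6) = -8*(-70/3*(-2) + 6) = -8*(140/3 + 6) = -8*158/3 = -1264/3 ≈ -421.33)
(Q + h)*(-54) = (8 - 1264/3)*(-54) = -1240/3*(-54) = 22320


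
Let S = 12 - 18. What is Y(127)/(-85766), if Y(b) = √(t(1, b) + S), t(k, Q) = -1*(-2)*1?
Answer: -I/42883 ≈ -2.3319e-5*I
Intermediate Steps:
t(k, Q) = 2 (t(k, Q) = 2*1 = 2)
S = -6
Y(b) = 2*I (Y(b) = √(2 - 6) = √(-4) = 2*I)
Y(127)/(-85766) = (2*I)/(-85766) = (2*I)*(-1/85766) = -I/42883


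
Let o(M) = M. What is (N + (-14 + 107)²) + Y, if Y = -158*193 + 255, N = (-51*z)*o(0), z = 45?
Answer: -21590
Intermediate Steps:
N = 0 (N = -51*45*0 = -2295*0 = 0)
Y = -30239 (Y = -30494 + 255 = -30239)
(N + (-14 + 107)²) + Y = (0 + (-14 + 107)²) - 30239 = (0 + 93²) - 30239 = (0 + 8649) - 30239 = 8649 - 30239 = -21590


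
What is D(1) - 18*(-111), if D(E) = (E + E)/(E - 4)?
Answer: 5992/3 ≈ 1997.3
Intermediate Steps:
D(E) = 2*E/(-4 + E) (D(E) = (2*E)/(-4 + E) = 2*E/(-4 + E))
D(1) - 18*(-111) = 2*1/(-4 + 1) - 18*(-111) = 2*1/(-3) + 1998 = 2*1*(-⅓) + 1998 = -⅔ + 1998 = 5992/3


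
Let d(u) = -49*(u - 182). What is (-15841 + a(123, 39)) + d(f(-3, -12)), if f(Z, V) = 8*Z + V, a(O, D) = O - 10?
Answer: -5046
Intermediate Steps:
a(O, D) = -10 + O
f(Z, V) = V + 8*Z
d(u) = 8918 - 49*u (d(u) = -49*(-182 + u) = 8918 - 49*u)
(-15841 + a(123, 39)) + d(f(-3, -12)) = (-15841 + (-10 + 123)) + (8918 - 49*(-12 + 8*(-3))) = (-15841 + 113) + (8918 - 49*(-12 - 24)) = -15728 + (8918 - 49*(-36)) = -15728 + (8918 + 1764) = -15728 + 10682 = -5046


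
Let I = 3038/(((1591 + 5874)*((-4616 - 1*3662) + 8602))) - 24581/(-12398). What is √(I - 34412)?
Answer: I*√5968604353273651047895/416479815 ≈ 185.5*I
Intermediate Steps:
I = 7436343323/3748318335 (I = 3038/((7465*((-4616 - 3662) + 8602))) - 24581*(-1/12398) = 3038/((7465*(-8278 + 8602))) + 24581/12398 = 3038/((7465*324)) + 24581/12398 = 3038/2418660 + 24581/12398 = 3038*(1/2418660) + 24581/12398 = 1519/1209330 + 24581/12398 = 7436343323/3748318335 ≈ 1.9839)
√(I - 34412) = √(7436343323/3748318335 - 34412) = √(-128979694200697/3748318335) = I*√5968604353273651047895/416479815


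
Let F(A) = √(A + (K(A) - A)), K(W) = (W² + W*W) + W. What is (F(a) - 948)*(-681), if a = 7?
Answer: 645588 - 681*√105 ≈ 6.3861e+5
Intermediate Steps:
K(W) = W + 2*W² (K(W) = (W² + W²) + W = 2*W² + W = W + 2*W²)
F(A) = √(A*(1 + 2*A)) (F(A) = √(A + (A*(1 + 2*A) - A)) = √(A + (-A + A*(1 + 2*A))) = √(A*(1 + 2*A)))
(F(a) - 948)*(-681) = (√(7*(1 + 2*7)) - 948)*(-681) = (√(7*(1 + 14)) - 948)*(-681) = (√(7*15) - 948)*(-681) = (√105 - 948)*(-681) = (-948 + √105)*(-681) = 645588 - 681*√105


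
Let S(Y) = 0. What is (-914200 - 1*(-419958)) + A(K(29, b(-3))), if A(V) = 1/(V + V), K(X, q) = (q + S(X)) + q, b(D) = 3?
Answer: -5930903/12 ≈ -4.9424e+5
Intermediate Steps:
K(X, q) = 2*q (K(X, q) = (q + 0) + q = q + q = 2*q)
A(V) = 1/(2*V)
(-914200 - 1*(-419958)) + A(K(29, b(-3))) = (-914200 - 1*(-419958)) + 1/(2*((2*3))) = (-914200 + 419958) + (½)/6 = -494242 + (½)*(⅙) = -494242 + 1/12 = -5930903/12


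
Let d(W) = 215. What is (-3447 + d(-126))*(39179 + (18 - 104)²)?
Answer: -150530400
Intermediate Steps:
(-3447 + d(-126))*(39179 + (18 - 104)²) = (-3447 + 215)*(39179 + (18 - 104)²) = -3232*(39179 + (-86)²) = -3232*(39179 + 7396) = -3232*46575 = -150530400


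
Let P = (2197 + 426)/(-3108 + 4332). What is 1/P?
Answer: 1224/2623 ≈ 0.46664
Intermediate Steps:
P = 2623/1224 ≈ 2.1430
1/P = 1/(2623/1224) = 1224/2623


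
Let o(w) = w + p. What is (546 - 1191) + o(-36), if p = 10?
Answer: -671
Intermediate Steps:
o(w) = 10 + w (o(w) = w + 10 = 10 + w)
(546 - 1191) + o(-36) = (546 - 1191) + (10 - 36) = -645 - 26 = -671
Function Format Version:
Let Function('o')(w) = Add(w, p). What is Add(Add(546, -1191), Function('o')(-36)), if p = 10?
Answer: -671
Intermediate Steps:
Function('o')(w) = Add(10, w) (Function('o')(w) = Add(w, 10) = Add(10, w))
Add(Add(546, -1191), Function('o')(-36)) = Add(Add(546, -1191), Add(10, -36)) = Add(-645, -26) = -671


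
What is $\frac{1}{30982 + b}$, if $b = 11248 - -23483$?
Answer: $\frac{1}{65713} \approx 1.5218 \cdot 10^{-5}$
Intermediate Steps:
$b = 34731$ ($b = 11248 + 23483 = 34731$)
$\frac{1}{30982 + b} = \frac{1}{30982 + 34731} = \frac{1}{65713}$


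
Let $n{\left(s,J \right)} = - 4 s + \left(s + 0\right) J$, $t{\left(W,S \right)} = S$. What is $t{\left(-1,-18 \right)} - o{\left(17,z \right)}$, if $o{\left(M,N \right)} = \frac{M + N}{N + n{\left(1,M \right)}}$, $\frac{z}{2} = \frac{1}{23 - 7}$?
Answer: $- \frac{2027}{105} \approx -19.305$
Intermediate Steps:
$n{\left(s,J \right)} = - 4 s + J s$ ($n{\left(s,J \right)} = - 4 s + s J = - 4 s + J s$)
$z = \frac{1}{8}$ ($z = \frac{2}{23 - 7} = \frac{2}{16} = 2 \cdot \frac{1}{16} = \frac{1}{8} \approx 0.125$)
$o{\left(M,N \right)} = \frac{M + N}{-4 + M + N}$ ($o{\left(M,N \right)} = \frac{M + N}{N + 1 \left(-4 + M\right)} = \frac{M + N}{N + \left(-4 + M\right)} = \frac{M + N}{-4 + M + N}$)
$t{\left(-1,-18 \right)} - o{\left(17,z \right)} = -18 - \frac{17 + \frac{1}{8}}{-4 + 17 + \frac{1}{8}} = -18 - \frac{1}{\frac{105}{8}} \cdot \frac{137}{8} = -18 - \frac{8}{105} \cdot \frac{137}{8} = -18 - \frac{137}{105} = - \frac{2027}{105}$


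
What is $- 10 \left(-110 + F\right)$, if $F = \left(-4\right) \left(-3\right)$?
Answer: $980$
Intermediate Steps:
$F = 12$
$- 10 \left(-110 + F\right) = - 10 \left(-110 + 12\right) = \left(-10\right) \left(-98\right) = 980$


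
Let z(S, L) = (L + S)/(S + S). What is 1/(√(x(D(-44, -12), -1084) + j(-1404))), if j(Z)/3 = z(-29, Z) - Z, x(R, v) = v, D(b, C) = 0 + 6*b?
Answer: √10771934/185723 ≈ 0.017672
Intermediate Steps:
D(b, C) = 6*b
z(S, L) = (L + S)/(2*S) (z(S, L) = (L + S)/((2*S)) = (L + S)*(1/(2*S)) = (L + S)/(2*S))
j(Z) = 3/2 - 177*Z/58 (j(Z) = 3*((½)*(Z - 29)/(-29) - Z) = 3*((½)*(-1/29)*(-29 + Z) - Z) = 3*((½ - Z/58) - Z) = 3*(½ - 59*Z/58) = 3/2 - 177*Z/58)
1/(√(x(D(-44, -12), -1084) + j(-1404))) = 1/(√(-1084 + (3/2 - 177/58*(-1404)))) = 1/(√(-1084 + (3/2 + 124254/29))) = 1/(√(-1084 + 248595/58)) = 1/(√(185723/58)) = 1/(√10771934/58) = √10771934/185723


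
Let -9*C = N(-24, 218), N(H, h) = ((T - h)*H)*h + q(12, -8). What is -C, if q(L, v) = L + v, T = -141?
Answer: 1878292/9 ≈ 2.0870e+5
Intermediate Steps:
N(H, h) = 4 + H*h*(-141 - h) (N(H, h) = ((-141 - h)*H)*h + (12 - 8) = (H*(-141 - h))*h + 4 = H*h*(-141 - h) + 4 = 4 + H*h*(-141 - h))
C = -1878292/9 (C = -(4 - 1*(-24)*218² - 141*(-24)*218)/9 = -(4 - 1*(-24)*47524 + 737712)/9 = -(4 + 1140576 + 737712)/9 = -⅑*1878292 = -1878292/9 ≈ -2.0870e+5)
-C = -1*(-1878292/9) = 1878292/9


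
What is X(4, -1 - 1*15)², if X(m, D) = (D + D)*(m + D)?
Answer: 147456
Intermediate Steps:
X(m, D) = 2*D*(D + m) (X(m, D) = (2*D)*(D + m) = 2*D*(D + m))
X(4, -1 - 1*15)² = (2*(-1 - 1*15)*((-1 - 1*15) + 4))² = (2*(-1 - 15)*((-1 - 15) + 4))² = (2*(-16)*(-16 + 4))² = (2*(-16)*(-12))² = 384² = 147456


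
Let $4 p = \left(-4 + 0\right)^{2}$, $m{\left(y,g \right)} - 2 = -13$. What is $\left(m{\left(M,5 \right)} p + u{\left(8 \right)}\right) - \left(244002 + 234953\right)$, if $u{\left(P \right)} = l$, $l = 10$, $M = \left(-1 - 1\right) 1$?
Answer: $-478989$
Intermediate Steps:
$M = -2$ ($M = \left(-2\right) 1 = -2$)
$m{\left(y,g \right)} = -11$ ($m{\left(y,g \right)} = 2 - 13 = -11$)
$u{\left(P \right)} = 10$
$p = 4$ ($p = \frac{\left(-4 + 0\right)^{2}}{4} = \frac{\left(-4\right)^{2}}{4} = \frac{1}{4} \cdot 16 = 4$)
$\left(m{\left(M,5 \right)} p + u{\left(8 \right)}\right) - \left(244002 + 234953\right) = \left(\left(-11\right) 4 + 10\right) - \left(244002 + 234953\right) = \left(-44 + 10\right) - 478955 = -34 - 478955 = -478989$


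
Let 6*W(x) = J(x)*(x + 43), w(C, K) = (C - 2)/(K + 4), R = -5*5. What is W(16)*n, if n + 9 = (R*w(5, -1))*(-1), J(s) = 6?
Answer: 944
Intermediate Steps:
R = -25
w(C, K) = (-2 + C)/(4 + K)
W(x) = 43 + x (W(x) = (6*(x + 43))/6 = (6*(43 + x))/6 = (258 + 6*x)/6 = 43 + x)
n = 16 (n = -9 - 25*(-2 + 5)/(4 - 1)*(-1) = -9 - 25*3/3*(-1) = -9 - 25*1*(-1) = -9 - 25*(-1) = -9 + 25 = 16)
W(16)*n = (43 + 16)*16 = 59*16 = 944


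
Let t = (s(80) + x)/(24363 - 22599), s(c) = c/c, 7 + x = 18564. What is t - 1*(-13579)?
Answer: 1331773/98 ≈ 13590.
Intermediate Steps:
x = 18557 (x = -7 + 18564 = 18557)
s(c) = 1
t = 1031/98 (t = (1 + 18557)/(24363 - 22599) = 18558/1764 = 18558*(1/1764) = 1031/98 ≈ 10.520)
t - 1*(-13579) = 1031/98 - 1*(-13579) = 1031/98 + 13579 = 1331773/98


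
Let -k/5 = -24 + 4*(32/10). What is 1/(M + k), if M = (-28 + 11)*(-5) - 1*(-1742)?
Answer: 1/1883 ≈ 0.00053107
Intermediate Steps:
k = 56 (k = -5*(-24 + 4*(32/10)) = -5*(-24 + 4*(32*(⅒))) = -5*(-24 + 4*(16/5)) = -5*(-24 + 64/5) = -5*(-56/5) = 56)
M = 1827 (M = -17*(-5) + 1742 = 85 + 1742 = 1827)
1/(M + k) = 1/(1827 + 56) = 1/1883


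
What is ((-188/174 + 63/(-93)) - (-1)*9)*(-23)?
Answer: -449236/2697 ≈ -166.57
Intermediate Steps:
((-188/174 + 63/(-93)) - (-1)*9)*(-23) = ((-188*1/174 + 63*(-1/93)) - 1*(-9))*(-23) = ((-94/87 - 21/31) + 9)*(-23) = (-4741/2697 + 9)*(-23) = (19532/2697)*(-23) = -449236/2697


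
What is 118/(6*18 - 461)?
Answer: -118/353 ≈ -0.33428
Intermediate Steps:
118/(6*18 - 461) = 118/(108 - 461) = 118/(-353) = 118*(-1/353) = -118/353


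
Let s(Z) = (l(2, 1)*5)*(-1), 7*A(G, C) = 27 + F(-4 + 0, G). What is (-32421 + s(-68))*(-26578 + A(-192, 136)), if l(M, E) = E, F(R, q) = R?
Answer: 6031981798/7 ≈ 8.6171e+8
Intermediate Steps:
A(G, C) = 23/7 (A(G, C) = (27 + (-4 + 0))/7 = (27 - 4)/7 = (1/7)*23 = 23/7)
s(Z) = -5 (s(Z) = (1*5)*(-1) = 5*(-1) = -5)
(-32421 + s(-68))*(-26578 + A(-192, 136)) = (-32421 - 5)*(-26578 + 23/7) = -32426*(-186023/7) = 6031981798/7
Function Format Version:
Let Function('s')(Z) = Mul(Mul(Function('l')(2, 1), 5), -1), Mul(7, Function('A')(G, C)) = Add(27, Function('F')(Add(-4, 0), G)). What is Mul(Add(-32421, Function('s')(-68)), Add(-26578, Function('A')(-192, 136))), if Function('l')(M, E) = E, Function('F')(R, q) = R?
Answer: Rational(6031981798, 7) ≈ 8.6171e+8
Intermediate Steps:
Function('A')(G, C) = Rational(23, 7) (Function('A')(G, C) = Mul(Rational(1, 7), Add(27, Add(-4, 0))) = Mul(Rational(1, 7), Add(27, -4)) = Mul(Rational(1, 7), 23) = Rational(23, 7))
Function('s')(Z) = -5 (Function('s')(Z) = Mul(Mul(1, 5), -1) = Mul(5, -1) = -5)
Mul(Add(-32421, Function('s')(-68)), Add(-26578, Function('A')(-192, 136))) = Mul(Add(-32421, -5), Add(-26578, Rational(23, 7))) = Mul(-32426, Rational(-186023, 7)) = Rational(6031981798, 7)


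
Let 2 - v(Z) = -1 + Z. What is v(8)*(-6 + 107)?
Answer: -505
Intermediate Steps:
v(Z) = 3 - Z (v(Z) = 2 - (-1 + Z) = 2 + (1 - Z) = 3 - Z)
v(8)*(-6 + 107) = (3 - 1*8)*(-6 + 107) = (3 - 8)*101 = -5*101 = -505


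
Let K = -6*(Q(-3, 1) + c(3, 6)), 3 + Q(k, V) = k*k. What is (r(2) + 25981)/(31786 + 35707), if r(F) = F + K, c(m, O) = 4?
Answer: 25923/67493 ≈ 0.38408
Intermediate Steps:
Q(k, V) = -3 + k² (Q(k, V) = -3 + k*k = -3 + k²)
K = -60 (K = -6*((-3 + (-3)²) + 4) = -6*((-3 + 9) + 4) = -6*(6 + 4) = -6*10 = -60)
r(F) = -60 + F (r(F) = F - 60 = -60 + F)
(r(2) + 25981)/(31786 + 35707) = ((-60 + 2) + 25981)/(31786 + 35707) = (-58 + 25981)/67493 = 25923*(1/67493) = 25923/67493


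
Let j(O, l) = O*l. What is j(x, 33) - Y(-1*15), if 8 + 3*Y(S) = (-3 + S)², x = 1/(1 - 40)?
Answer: -4141/39 ≈ -106.18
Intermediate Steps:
x = -1/39 (x = 1/(-39) = -1/39 ≈ -0.025641)
Y(S) = -8/3 + (-3 + S)²/3
j(x, 33) - Y(-1*15) = -1/39*33 - (-8/3 + (-3 - 1*15)²/3) = -11/13 - (-8/3 + (-3 - 15)²/3) = -11/13 - (-8/3 + (⅓)*(-18)²) = -11/13 - (-8/3 + (⅓)*324) = -11/13 - (-8/3 + 108) = -11/13 - 1*316/3 = -11/13 - 316/3 = -4141/39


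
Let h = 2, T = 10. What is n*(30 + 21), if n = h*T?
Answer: 1020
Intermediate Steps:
n = 20 (n = 2*10 = 20)
n*(30 + 21) = 20*(30 + 21) = 20*51 = 1020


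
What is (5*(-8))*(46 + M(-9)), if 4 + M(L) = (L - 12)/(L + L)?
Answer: -5180/3 ≈ -1726.7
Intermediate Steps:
M(L) = -4 + (-12 + L)/(2*L) (M(L) = -4 + (L - 12)/(L + L) = -4 + (-12 + L)/((2*L)) = -4 + (-12 + L)*(1/(2*L)) = -4 + (-12 + L)/(2*L))
(5*(-8))*(46 + M(-9)) = (5*(-8))*(46 + (-7/2 - 6/(-9))) = -40*(46 + (-7/2 - 6*(-⅑))) = -40*(46 + (-7/2 + ⅔)) = -40*(46 - 17/6) = -40*259/6 = -5180/3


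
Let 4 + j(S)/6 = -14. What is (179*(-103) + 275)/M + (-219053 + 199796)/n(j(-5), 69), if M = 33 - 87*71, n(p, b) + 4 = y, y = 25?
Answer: -935981/1024 ≈ -914.04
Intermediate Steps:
j(S) = -108 (j(S) = -24 + 6*(-14) = -24 - 84 = -108)
n(p, b) = 21 (n(p, b) = -4 + 25 = 21)
M = -6144 (M = 33 - 6177 = -6144)
(179*(-103) + 275)/M + (-219053 + 199796)/n(j(-5), 69) = (179*(-103) + 275)/(-6144) + (-219053 + 199796)/21 = (-18437 + 275)*(-1/6144) - 19257*1/21 = -18162*(-1/6144) - 917 = 3027/1024 - 917 = -935981/1024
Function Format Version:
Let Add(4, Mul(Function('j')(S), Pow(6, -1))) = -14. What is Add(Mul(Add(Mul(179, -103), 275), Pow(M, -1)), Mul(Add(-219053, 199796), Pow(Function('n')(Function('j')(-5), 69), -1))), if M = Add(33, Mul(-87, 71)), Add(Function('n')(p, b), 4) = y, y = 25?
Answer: Rational(-935981, 1024) ≈ -914.04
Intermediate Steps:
Function('j')(S) = -108 (Function('j')(S) = Add(-24, Mul(6, -14)) = Add(-24, -84) = -108)
Function('n')(p, b) = 21 (Function('n')(p, b) = Add(-4, 25) = 21)
M = -6144 (M = Add(33, -6177) = -6144)
Add(Mul(Add(Mul(179, -103), 275), Pow(M, -1)), Mul(Add(-219053, 199796), Pow(Function('n')(Function('j')(-5), 69), -1))) = Add(Mul(Add(Mul(179, -103), 275), Pow(-6144, -1)), Mul(Add(-219053, 199796), Pow(21, -1))) = Add(Mul(Add(-18437, 275), Rational(-1, 6144)), Mul(-19257, Rational(1, 21))) = Add(Mul(-18162, Rational(-1, 6144)), -917) = Add(Rational(3027, 1024), -917) = Rational(-935981, 1024)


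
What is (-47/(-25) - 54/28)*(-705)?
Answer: 2397/70 ≈ 34.243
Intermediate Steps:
(-47/(-25) - 54/28)*(-705) = (-47*(-1/25) - 54*1/28)*(-705) = (47/25 - 27/14)*(-705) = -17/350*(-705) = 2397/70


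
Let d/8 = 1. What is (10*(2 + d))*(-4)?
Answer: -400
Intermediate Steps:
d = 8 (d = 8*1 = 8)
(10*(2 + d))*(-4) = (10*(2 + 8))*(-4) = (10*10)*(-4) = 100*(-4) = -400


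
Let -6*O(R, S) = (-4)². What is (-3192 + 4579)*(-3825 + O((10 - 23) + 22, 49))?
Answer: -15926921/3 ≈ -5.3090e+6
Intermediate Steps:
O(R, S) = -8/3 (O(R, S) = -⅙*(-4)² = -⅙*16 = -8/3)
(-3192 + 4579)*(-3825 + O((10 - 23) + 22, 49)) = (-3192 + 4579)*(-3825 - 8/3) = 1387*(-11483/3) = -15926921/3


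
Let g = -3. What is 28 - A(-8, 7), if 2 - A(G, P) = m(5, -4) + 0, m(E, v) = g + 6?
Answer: 29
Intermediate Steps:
m(E, v) = 3 (m(E, v) = -3 + 6 = 3)
A(G, P) = -1 (A(G, P) = 2 - (3 + 0) = 2 - 1*3 = 2 - 3 = -1)
28 - A(-8, 7) = 28 - 1*(-1) = 28 + 1 = 29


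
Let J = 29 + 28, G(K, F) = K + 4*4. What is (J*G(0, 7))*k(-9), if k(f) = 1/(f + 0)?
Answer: -304/3 ≈ -101.33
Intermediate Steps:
G(K, F) = 16 + K (G(K, F) = K + 16 = 16 + K)
k(f) = 1/f
J = 57
(J*G(0, 7))*k(-9) = (57*(16 + 0))/(-9) = (57*16)*(-⅑) = 912*(-⅑) = -304/3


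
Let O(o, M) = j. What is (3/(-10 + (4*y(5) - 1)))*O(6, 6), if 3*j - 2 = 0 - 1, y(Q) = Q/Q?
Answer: -1/7 ≈ -0.14286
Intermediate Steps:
y(Q) = 1
j = 1/3 (j = 2/3 + (0 - 1)/3 = 2/3 + (1/3)*(-1) = 2/3 - 1/3 = 1/3 ≈ 0.33333)
O(o, M) = 1/3
(3/(-10 + (4*y(5) - 1)))*O(6, 6) = (3/(-10 + (4*1 - 1)))*(1/3) = (3/(-10 + (4 - 1)))*(1/3) = (3/(-10 + 3))*(1/3) = (3/(-7))*(1/3) = -1/7*3*(1/3) = -3/7*1/3 = -1/7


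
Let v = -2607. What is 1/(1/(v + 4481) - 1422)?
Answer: -1874/2664827 ≈ -0.00070324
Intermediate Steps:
1/(1/(v + 4481) - 1422) = 1/(1/(-2607 + 4481) - 1422) = 1/(1/1874 - 1422) = 1/(-2664827/1874) = -1874/2664827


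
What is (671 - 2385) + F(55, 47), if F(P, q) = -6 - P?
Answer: -1775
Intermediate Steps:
(671 - 2385) + F(55, 47) = (671 - 2385) + (-6 - 1*55) = -1714 + (-6 - 55) = -1714 - 61 = -1775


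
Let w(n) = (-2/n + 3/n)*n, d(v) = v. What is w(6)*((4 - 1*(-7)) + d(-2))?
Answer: 9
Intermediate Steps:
w(n) = 1 (w(n) = n/n = 1)
w(6)*((4 - 1*(-7)) + d(-2)) = 1*((4 - 1*(-7)) - 2) = 1*((4 + 7) - 2) = 1*(11 - 2) = 1*9 = 9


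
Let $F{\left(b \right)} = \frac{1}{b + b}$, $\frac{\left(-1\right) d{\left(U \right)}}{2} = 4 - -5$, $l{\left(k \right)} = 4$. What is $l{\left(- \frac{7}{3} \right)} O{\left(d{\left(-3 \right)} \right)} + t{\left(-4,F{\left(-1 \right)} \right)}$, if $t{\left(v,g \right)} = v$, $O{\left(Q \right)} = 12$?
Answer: $44$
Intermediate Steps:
$d{\left(U \right)} = -18$ ($d{\left(U \right)} = - 2 \left(4 - -5\right) = - 2 \left(4 + 5\right) = \left(-2\right) 9 = -18$)
$F{\left(b \right)} = \frac{1}{2 b}$
$l{\left(- \frac{7}{3} \right)} O{\left(d{\left(-3 \right)} \right)} + t{\left(-4,F{\left(-1 \right)} \right)} = 4 \cdot 12 - 4 = 48 - 4 = 44$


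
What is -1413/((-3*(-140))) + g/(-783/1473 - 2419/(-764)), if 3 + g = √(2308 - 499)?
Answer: -124610631/27673100 + 1125372*√201/988325 ≈ 11.640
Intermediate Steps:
g = -3 + 3*√201 (g = -3 + √(2308 - 499) = -3 + √1809 = -3 + 3*√201 ≈ 39.532)
-1413/((-3*(-140))) + g/(-783/1473 - 2419/(-764)) = -1413/((-3*(-140))) + (-3 + 3*√201)/(-783/1473 - 2419/(-764)) = -1413/420 + (-3 + 3*√201)/(-783*1/1473 - 2419*(-1/764)) = -1413*1/420 + (-3 + 3*√201)/(-261/491 + 2419/764) = -471/140 + (-3 + 3*√201)/(988325/375124) = -471/140 + (-3 + 3*√201)*(375124/988325) = -471/140 + (-1125372/988325 + 1125372*√201/988325) = -124610631/27673100 + 1125372*√201/988325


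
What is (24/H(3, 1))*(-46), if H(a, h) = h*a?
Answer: -368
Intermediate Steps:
H(a, h) = a*h
(24/H(3, 1))*(-46) = (24/((3*1)))*(-46) = (24/3)*(-46) = (24*(⅓))*(-46) = 8*(-46) = -368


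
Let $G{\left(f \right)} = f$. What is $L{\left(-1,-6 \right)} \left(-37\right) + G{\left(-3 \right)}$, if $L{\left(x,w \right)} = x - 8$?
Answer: $330$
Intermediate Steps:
$L{\left(x,w \right)} = -8 + x$
$L{\left(-1,-6 \right)} \left(-37\right) + G{\left(-3 \right)} = \left(-8 - 1\right) \left(-37\right) - 3 = \left(-9\right) \left(-37\right) - 3 = 333 - 3 = 330$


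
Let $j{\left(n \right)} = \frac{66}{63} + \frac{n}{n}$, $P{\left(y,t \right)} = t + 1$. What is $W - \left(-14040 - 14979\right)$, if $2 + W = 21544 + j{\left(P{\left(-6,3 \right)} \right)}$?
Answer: $\frac{1061824}{21} \approx 50563.0$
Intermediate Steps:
$P{\left(y,t \right)} = 1 + t$
$j{\left(n \right)} = \frac{43}{21}$ ($j{\left(n \right)} = 66 \cdot \frac{1}{63} + 1 = \frac{22}{21} + 1 = \frac{43}{21}$)
$W = \frac{452425}{21}$ ($W = -2 + \left(21544 + \frac{43}{21}\right) = -2 + \frac{452467}{21} = \frac{452425}{21} \approx 21544.0$)
$W - \left(-14040 - 14979\right) = \frac{452425}{21} - \left(-14040 - 14979\right) = \frac{452425}{21} - -29019 = \frac{452425}{21} + 29019 = \frac{1061824}{21}$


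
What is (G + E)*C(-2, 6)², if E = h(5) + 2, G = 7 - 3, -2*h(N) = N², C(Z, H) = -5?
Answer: -325/2 ≈ -162.50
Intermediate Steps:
h(N) = -N²/2
G = 4
E = -21/2 (E = -½*5² + 2 = -½*25 + 2 = -25/2 + 2 = -21/2 ≈ -10.500)
(G + E)*C(-2, 6)² = (4 - 21/2)*(-5)² = -13/2*25 = -325/2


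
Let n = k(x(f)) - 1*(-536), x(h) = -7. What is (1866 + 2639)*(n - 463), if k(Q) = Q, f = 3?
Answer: 297330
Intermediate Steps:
n = 529 (n = -7 - 1*(-536) = -7 + 536 = 529)
(1866 + 2639)*(n - 463) = (1866 + 2639)*(529 - 463) = 4505*66 = 297330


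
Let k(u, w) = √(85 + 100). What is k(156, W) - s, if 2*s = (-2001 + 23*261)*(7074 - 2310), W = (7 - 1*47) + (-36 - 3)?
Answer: -9532764 + √185 ≈ -9.5328e+6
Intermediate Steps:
W = -79 (W = (7 - 47) - 39 = -40 - 39 = -79)
k(u, w) = √185
s = 9532764 (s = ((-2001 + 23*261)*(7074 - 2310))/2 = ((-2001 + 6003)*4764)/2 = (4002*4764)/2 = (½)*19065528 = 9532764)
k(156, W) - s = √185 - 1*9532764 = √185 - 9532764 = -9532764 + √185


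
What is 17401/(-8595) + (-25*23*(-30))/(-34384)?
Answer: -373289867/147765240 ≈ -2.5262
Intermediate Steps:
17401/(-8595) + (-25*23*(-30))/(-34384) = 17401*(-1/8595) - 575*(-30)*(-1/34384) = -17401/8595 + 17250*(-1/34384) = -17401/8595 - 8625/17192 = -373289867/147765240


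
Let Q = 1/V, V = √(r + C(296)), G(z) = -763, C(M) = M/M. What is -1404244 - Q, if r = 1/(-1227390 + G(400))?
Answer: -1404244 - √377089640814/614076 ≈ -1.4042e+6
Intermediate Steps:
C(M) = 1
r = -1/1228153 (r = 1/(-1227390 - 763) = 1/(-1228153) = -1/1228153 ≈ -8.1423e-7)
V = 2*√377089640814/1228153 (V = √(-1/1228153 + 1) = √(1228152/1228153) = 2*√377089640814/1228153 ≈ 1.0000)
Q = √377089640814/614076 (Q = 1/(2*√377089640814/1228153) = √377089640814/614076 ≈ 1.0000)
-1404244 - Q = -1404244 - √377089640814/614076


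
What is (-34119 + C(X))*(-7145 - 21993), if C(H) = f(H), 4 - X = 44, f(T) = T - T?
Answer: 994159422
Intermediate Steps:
f(T) = 0
X = -40 (X = 4 - 1*44 = 4 - 44 = -40)
C(H) = 0
(-34119 + C(X))*(-7145 - 21993) = (-34119 + 0)*(-7145 - 21993) = -34119*(-29138) = 994159422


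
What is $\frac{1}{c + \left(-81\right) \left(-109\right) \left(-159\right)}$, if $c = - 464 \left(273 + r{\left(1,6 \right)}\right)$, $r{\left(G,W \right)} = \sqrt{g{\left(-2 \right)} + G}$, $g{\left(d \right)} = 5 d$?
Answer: $- \frac{510161}{780793383651} + \frac{464 i}{780793383651} \approx -6.5339 \cdot 10^{-7} + 5.9427 \cdot 10^{-10} i$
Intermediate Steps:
$r{\left(G,W \right)} = \sqrt{-10 + G}$ ($r{\left(G,W \right)} = \sqrt{5 \left(-2\right) + G} = \sqrt{-10 + G}$)
$c = -126672 - 1392 i$ ($c = - 464 \left(273 + \sqrt{-10 + 1}\right) = - 464 \left(273 + \sqrt{-9}\right) = - 464 \left(273 + 3 i\right) = - (126672 + 1392 i) = -126672 - 1392 i \approx -1.2667 \cdot 10^{5} - 1392.0 i$)
$\frac{1}{c + \left(-81\right) \left(-109\right) \left(-159\right)} = \frac{1}{\left(-126672 - 1392 i\right) + \left(-81\right) \left(-109\right) \left(-159\right)} = \frac{1}{\left(-126672 - 1392 i\right) + 8829 \left(-159\right)} = \frac{1}{\left(-126672 - 1392 i\right) - 1403811} = \frac{1}{-1530483 - 1392 i} = \frac{-1530483 + 1392 i}{2342380150953}$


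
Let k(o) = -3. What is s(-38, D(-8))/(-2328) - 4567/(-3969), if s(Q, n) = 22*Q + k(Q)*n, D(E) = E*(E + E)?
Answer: 1289513/769986 ≈ 1.6747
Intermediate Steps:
D(E) = 2*E² (D(E) = E*(2*E) = 2*E²)
s(Q, n) = -3*n + 22*Q (s(Q, n) = 22*Q - 3*n = -3*n + 22*Q)
s(-38, D(-8))/(-2328) - 4567/(-3969) = (-6*(-8)² + 22*(-38))/(-2328) - 4567/(-3969) = (-6*64 - 836)*(-1/2328) - 4567*(-1/3969) = (-3*128 - 836)*(-1/2328) + 4567/3969 = (-384 - 836)*(-1/2328) + 4567/3969 = -1220*(-1/2328) + 4567/3969 = 305/582 + 4567/3969 = 1289513/769986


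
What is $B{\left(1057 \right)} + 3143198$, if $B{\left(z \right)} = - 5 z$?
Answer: $3137913$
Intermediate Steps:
$B{\left(1057 \right)} + 3143198 = \left(-5\right) 1057 + 3143198 = -5285 + 3143198 = 3137913$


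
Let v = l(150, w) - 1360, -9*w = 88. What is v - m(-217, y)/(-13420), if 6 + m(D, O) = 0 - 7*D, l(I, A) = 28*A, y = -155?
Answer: -197314063/120780 ≈ -1633.7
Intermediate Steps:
w = -88/9 (w = -⅑*88 = -88/9 ≈ -9.7778)
m(D, O) = -6 - 7*D (m(D, O) = -6 + (0 - 7*D) = -6 - 7*D)
v = -14704/9 (v = 28*(-88/9) - 1360 = -2464/9 - 1360 = -14704/9 ≈ -1633.8)
v - m(-217, y)/(-13420) = -14704/9 - (-6 - 7*(-217))/(-13420) = -14704/9 - (-6 + 1519)*(-1)/13420 = -14704/9 - 1513*(-1)/13420 = -14704/9 - 1*(-1513/13420) = -14704/9 + 1513/13420 = -197314063/120780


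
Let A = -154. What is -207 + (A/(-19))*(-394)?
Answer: -64609/19 ≈ -3400.5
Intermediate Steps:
-207 + (A/(-19))*(-394) = -207 - 154/(-19)*(-394) = -207 - 154*(-1/19)*(-394) = -207 + (154/19)*(-394) = -207 - 60676/19 = -64609/19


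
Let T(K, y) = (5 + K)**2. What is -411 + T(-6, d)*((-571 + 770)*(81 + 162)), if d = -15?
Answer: 47946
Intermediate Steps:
-411 + T(-6, d)*((-571 + 770)*(81 + 162)) = -411 + (5 - 6)**2*((-571 + 770)*(81 + 162)) = -411 + (-1)**2*(199*243) = -411 + 1*48357 = -411 + 48357 = 47946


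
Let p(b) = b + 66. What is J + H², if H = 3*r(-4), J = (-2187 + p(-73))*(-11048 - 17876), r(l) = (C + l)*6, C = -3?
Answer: 63475132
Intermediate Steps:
p(b) = 66 + b
r(l) = -18 + 6*l (r(l) = (-3 + l)*6 = -18 + 6*l)
J = 63459256 (J = (-2187 + (66 - 73))*(-11048 - 17876) = (-2187 - 7)*(-28924) = -2194*(-28924) = 63459256)
H = -126 (H = 3*(-18 + 6*(-4)) = 3*(-18 - 24) = 3*(-42) = -126)
J + H² = 63459256 + (-126)² = 63459256 + 15876 = 63475132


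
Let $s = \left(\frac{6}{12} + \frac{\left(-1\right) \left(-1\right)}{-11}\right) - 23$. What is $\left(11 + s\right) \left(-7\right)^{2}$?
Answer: $- \frac{12495}{22} \approx -567.95$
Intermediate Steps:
$s = - \frac{497}{22}$ ($s = \left(6 \cdot \frac{1}{12} + 1 \left(- \frac{1}{11}\right)\right) - 23 = \left(\frac{1}{2} - \frac{1}{11}\right) - 23 = \frac{9}{22} - 23 = - \frac{497}{22} \approx -22.591$)
$\left(11 + s\right) \left(-7\right)^{2} = \left(11 - \frac{497}{22}\right) \left(-7\right)^{2} = \left(- \frac{255}{22}\right) 49 = - \frac{12495}{22}$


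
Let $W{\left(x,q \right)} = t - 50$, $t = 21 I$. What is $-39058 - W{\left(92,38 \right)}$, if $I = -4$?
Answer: $-38924$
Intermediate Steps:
$t = -84$ ($t = 21 \left(-4\right) = -84$)
$W{\left(x,q \right)} = -134$ ($W{\left(x,q \right)} = -84 - 50 = -134$)
$-39058 - W{\left(92,38 \right)} = -39058 - -134 = -39058 + 134 = -38924$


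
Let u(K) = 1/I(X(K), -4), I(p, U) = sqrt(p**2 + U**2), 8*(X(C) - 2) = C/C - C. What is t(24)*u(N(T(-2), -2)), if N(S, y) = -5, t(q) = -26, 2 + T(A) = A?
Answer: -8*sqrt(377)/29 ≈ -5.3563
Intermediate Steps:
T(A) = -2 + A
X(C) = 17/8 - C/8 (X(C) = 2 + (C/C - C)/8 = 2 + (1 - C)/8 = 2 + (1/8 - C/8) = 17/8 - C/8)
I(p, U) = sqrt(U**2 + p**2)
u(K) = 1/sqrt(16 + (17/8 - K/8)**2) (u(K) = 1/(sqrt((-4)**2 + (17/8 - K/8)**2)) = 1/(sqrt(16 + (17/8 - K/8)**2)) = 1/sqrt(16 + (17/8 - K/8)**2))
t(24)*u(N(T(-2), -2)) = -208/sqrt(1024 + (-17 - 5)**2) = -208/sqrt(1024 + (-22)**2) = -208/sqrt(1024 + 484) = -208/sqrt(1508) = -208*sqrt(377)/754 = -8*sqrt(377)/29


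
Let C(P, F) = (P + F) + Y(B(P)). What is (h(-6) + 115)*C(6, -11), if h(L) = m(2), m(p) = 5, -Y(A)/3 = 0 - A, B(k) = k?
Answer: 1560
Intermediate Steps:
Y(A) = 3*A (Y(A) = -3*(0 - A) = -(-3)*A = 3*A)
C(P, F) = F + 4*P (C(P, F) = (P + F) + 3*P = (F + P) + 3*P = F + 4*P)
h(L) = 5
(h(-6) + 115)*C(6, -11) = (5 + 115)*(-11 + 4*6) = 120*(-11 + 24) = 120*13 = 1560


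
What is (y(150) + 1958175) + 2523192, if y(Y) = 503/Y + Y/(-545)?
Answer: 73270400777/16350 ≈ 4.4814e+6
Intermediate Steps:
y(Y) = 503/Y - Y/545 (y(Y) = 503/Y + Y*(-1/545) = 503/Y - Y/545)
(y(150) + 1958175) + 2523192 = ((503/150 - 1/545*150) + 1958175) + 2523192 = ((503*(1/150) - 30/109) + 1958175) + 2523192 = ((503/150 - 30/109) + 1958175) + 2523192 = (50327/16350 + 1958175) + 2523192 = 32016211577/16350 + 2523192 = 73270400777/16350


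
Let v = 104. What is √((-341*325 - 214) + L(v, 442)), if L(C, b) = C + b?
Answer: 3*I*√12277 ≈ 332.4*I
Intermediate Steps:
√((-341*325 - 214) + L(v, 442)) = √((-341*325 - 214) + (104 + 442)) = √((-110825 - 214) + 546) = √(-111039 + 546) = √(-110493) = 3*I*√12277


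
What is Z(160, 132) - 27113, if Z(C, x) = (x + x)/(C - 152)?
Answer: -27080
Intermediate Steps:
Z(C, x) = 2*x/(-152 + C) (Z(C, x) = (2*x)/(-152 + C) = 2*x/(-152 + C))
Z(160, 132) - 27113 = 2*132/(-152 + 160) - 27113 = 2*132/8 - 27113 = 2*132*(⅛) - 27113 = 33 - 27113 = -27080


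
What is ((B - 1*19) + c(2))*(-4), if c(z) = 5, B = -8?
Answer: 88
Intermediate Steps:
((B - 1*19) + c(2))*(-4) = ((-8 - 1*19) + 5)*(-4) = ((-8 - 19) + 5)*(-4) = (-27 + 5)*(-4) = -22*(-4) = 88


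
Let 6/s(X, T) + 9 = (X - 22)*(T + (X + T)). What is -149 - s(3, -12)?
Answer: -9686/65 ≈ -149.02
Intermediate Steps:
s(X, T) = 6/(-9 + (-22 + X)*(X + 2*T)) (s(X, T) = 6/(-9 + (X - 22)*(T + (X + T))) = 6/(-9 + (-22 + X)*(T + (T + X))) = 6/(-9 + (-22 + X)*(X + 2*T)))
-149 - s(3, -12) = -149 - 6/(-9 + 3² - 44*(-12) - 22*3 + 2*(-12)*3) = -149 - 6/(-9 + 9 + 528 - 66 - 72) = -149 - 6/390 = -149 - 1*1/65 = -149 - 1/65 = -9686/65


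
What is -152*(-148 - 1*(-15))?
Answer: 20216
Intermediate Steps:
-152*(-148 - 1*(-15)) = -152*(-148 + 15) = -152*(-133) = 20216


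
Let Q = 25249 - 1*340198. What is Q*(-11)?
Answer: 3464439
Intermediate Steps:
Q = -314949 (Q = 25249 - 340198 = -314949)
Q*(-11) = -314949*(-11) = 3464439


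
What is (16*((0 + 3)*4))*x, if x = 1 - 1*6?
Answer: -960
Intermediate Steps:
x = -5 (x = 1 - 6 = -5)
(16*((0 + 3)*4))*x = (16*((0 + 3)*4))*(-5) = (16*(3*4))*(-5) = (16*12)*(-5) = 192*(-5) = -960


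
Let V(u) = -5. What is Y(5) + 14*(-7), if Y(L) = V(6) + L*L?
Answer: -78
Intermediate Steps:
Y(L) = -5 + L² (Y(L) = -5 + L*L = -5 + L²)
Y(5) + 14*(-7) = (-5 + 5²) + 14*(-7) = (-5 + 25) - 98 = 20 - 98 = -78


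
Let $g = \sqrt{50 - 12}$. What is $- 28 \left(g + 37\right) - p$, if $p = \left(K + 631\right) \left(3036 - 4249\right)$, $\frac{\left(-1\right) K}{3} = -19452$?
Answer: $71550195 - 28 \sqrt{38} \approx 7.155 \cdot 10^{7}$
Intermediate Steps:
$K = 58356$ ($K = \left(-3\right) \left(-19452\right) = 58356$)
$p = -71551231$ ($p = \left(58356 + 631\right) \left(3036 - 4249\right) = 58987 \left(-1213\right) = -71551231$)
$g = \sqrt{38} \approx 6.1644$
$- 28 \left(g + 37\right) - p = - 28 \left(\sqrt{38} + 37\right) - -71551231 = - 28 \left(37 + \sqrt{38}\right) + 71551231 = \left(-1036 - 28 \sqrt{38}\right) + 71551231 = 71550195 - 28 \sqrt{38}$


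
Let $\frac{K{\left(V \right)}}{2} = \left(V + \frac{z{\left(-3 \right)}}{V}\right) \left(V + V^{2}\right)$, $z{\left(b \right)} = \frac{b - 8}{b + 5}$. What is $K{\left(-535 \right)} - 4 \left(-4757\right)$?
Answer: $-305663398$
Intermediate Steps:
$z{\left(b \right)} = \frac{-8 + b}{5 + b}$
$K{\left(V \right)} = 2 \left(V + V^{2}\right) \left(V - \frac{11}{2 V}\right)$ ($K{\left(V \right)} = 2 \left(V + \frac{\frac{1}{5 - 3} \left(-8 - 3\right)}{V}\right) \left(V + V^{2}\right) = 2 \left(V + \frac{\frac{1}{2} \left(-11\right)}{V}\right) \left(V + V^{2}\right) = 2 \left(V - \frac{11}{2 V}\right) \left(V + V^{2}\right) = 2 \left(V + V^{2}\right) \left(V - \frac{11}{2 V}\right)$)
$K{\left(-535 \right)} - 4 \left(-4757\right) = \left(-11 - -5885 + 2 \left(-535\right)^{2} + 2 \left(-535\right)^{3}\right) - 4 \left(-4757\right) = \left(-11 + 5885 + 2 \cdot 286225 + 2 \left(-153130375\right)\right) - -19028 = \left(-11 + 5885 + 572450 - 306260750\right) + 19028 = -305682426 + 19028 = -305663398$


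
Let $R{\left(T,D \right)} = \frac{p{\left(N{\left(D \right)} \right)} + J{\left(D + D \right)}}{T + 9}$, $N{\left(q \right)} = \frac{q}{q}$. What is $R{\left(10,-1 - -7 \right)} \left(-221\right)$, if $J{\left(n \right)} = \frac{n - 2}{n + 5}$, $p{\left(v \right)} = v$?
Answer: $- \frac{351}{19} \approx -18.474$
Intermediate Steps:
$N{\left(q \right)} = 1$
$J{\left(n \right)} = \frac{-2 + n}{5 + n}$
$R{\left(T,D \right)} = \frac{1 + \frac{-2 + 2 D}{5 + 2 D}}{9 + T}$ ($R{\left(T,D \right)} = \frac{1 + \frac{-2 + \left(D + D\right)}{5 + \left(D + D\right)}}{T + 9} = \frac{1 + \frac{-2 + 2 D}{5 + 2 D}}{9 + T}$)
$R{\left(10,-1 - -7 \right)} \left(-221\right) = \frac{3 + 4 \left(-1 - -7\right)}{\left(5 + 2 \left(-1 - -7\right)\right) \left(9 + 10\right)} \left(-221\right) = \frac{3 + 4 \left(-1 + 7\right)}{\left(5 + 2 \left(-1 + 7\right)\right) 19} \left(-221\right) = \frac{1}{5 + 2 \cdot 6} \cdot \frac{1}{19} \left(3 + 4 \cdot 6\right) \left(-221\right) = \frac{1}{5 + 12} \cdot \frac{1}{19} \left(3 + 24\right) \left(-221\right) = \frac{1}{17} \cdot \frac{1}{19} \cdot 27 \left(-221\right) = \frac{27}{323} \left(-221\right) = - \frac{351}{19}$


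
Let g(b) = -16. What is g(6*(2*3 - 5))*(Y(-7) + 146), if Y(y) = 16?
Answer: -2592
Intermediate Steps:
g(6*(2*3 - 5))*(Y(-7) + 146) = -16*(16 + 146) = -16*162 = -2592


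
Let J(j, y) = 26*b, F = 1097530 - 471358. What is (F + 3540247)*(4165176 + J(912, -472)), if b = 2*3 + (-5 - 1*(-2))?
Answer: 17354193405426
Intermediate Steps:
b = 3 (b = 6 + (-5 + 2) = 6 - 3 = 3)
F = 626172
J(j, y) = 78 (J(j, y) = 26*3 = 78)
(F + 3540247)*(4165176 + J(912, -472)) = (626172 + 3540247)*(4165176 + 78) = 4166419*4165254 = 17354193405426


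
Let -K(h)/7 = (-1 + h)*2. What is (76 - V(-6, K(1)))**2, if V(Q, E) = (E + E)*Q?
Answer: 5776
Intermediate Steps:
K(h) = 14 - 14*h (K(h) = -7*(-1 + h)*2 = -7*(-2 + 2*h) = 14 - 14*h)
V(Q, E) = 2*E*Q (V(Q, E) = (2*E)*Q = 2*E*Q)
(76 - V(-6, K(1)))**2 = (76 - 2*(14 - 14*1)*(-6))**2 = (76 - 2*(14 - 14)*(-6))**2 = (76 - 2*0*(-6))**2 = (76 - 1*0)**2 = (76 + 0)**2 = 76**2 = 5776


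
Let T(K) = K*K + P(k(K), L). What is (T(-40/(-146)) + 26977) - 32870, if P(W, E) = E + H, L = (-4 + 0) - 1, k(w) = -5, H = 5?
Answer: -31403397/5329 ≈ -5892.9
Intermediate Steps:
L = -5 (L = -4 - 1 = -5)
P(W, E) = 5 + E (P(W, E) = E + 5 = 5 + E)
T(K) = K² (T(K) = K*K + (5 - 5) = K² + 0 = K²)
(T(-40/(-146)) + 26977) - 32870 = ((-40/(-146))² + 26977) - 32870 = ((-40*(-1/146))² + 26977) - 32870 = ((20/73)² + 26977) - 32870 = (400/5329 + 26977) - 32870 = 143760833/5329 - 32870 = -31403397/5329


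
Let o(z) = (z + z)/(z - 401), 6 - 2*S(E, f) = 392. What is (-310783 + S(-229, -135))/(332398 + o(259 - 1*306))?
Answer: -69658624/74457199 ≈ -0.93555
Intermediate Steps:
S(E, f) = -193 (S(E, f) = 3 - ½*392 = 3 - 196 = -193)
o(z) = 2*z/(-401 + z) (o(z) = (2*z)/(-401 + z) = 2*z/(-401 + z))
(-310783 + S(-229, -135))/(332398 + o(259 - 1*306)) = (-310783 - 193)/(332398 + 2*(259 - 1*306)/(-401 + (259 - 1*306))) = -310976/(332398 + 2*(259 - 306)/(-401 + (259 - 306))) = -310976/(332398 + 2*(-47)/(-401 - 47)) = -310976/(332398 + 2*(-47)/(-448)) = -310976/(332398 + 2*(-47)*(-1/448)) = -310976/(332398 + 47/224) = -310976/74457199/224 = -310976*224/74457199 = -69658624/74457199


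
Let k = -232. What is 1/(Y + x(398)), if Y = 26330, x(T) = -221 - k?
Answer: 1/26341 ≈ 3.7964e-5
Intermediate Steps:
x(T) = 11 (x(T) = -221 - 1*(-232) = -221 + 232 = 11)
1/(Y + x(398)) = 1/(26330 + 11) = 1/26341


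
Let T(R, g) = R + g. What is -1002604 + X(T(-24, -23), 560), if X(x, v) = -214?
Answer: -1002818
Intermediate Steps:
-1002604 + X(T(-24, -23), 560) = -1002604 - 214 = -1002818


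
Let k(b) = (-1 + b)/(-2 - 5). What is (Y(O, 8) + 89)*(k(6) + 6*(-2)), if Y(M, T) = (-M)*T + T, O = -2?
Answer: -10057/7 ≈ -1436.7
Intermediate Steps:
Y(M, T) = T - M*T (Y(M, T) = -M*T + T = T - M*T)
k(b) = ⅐ - b/7 (k(b) = (-1 + b)/(-7) = (-1 + b)*(-⅐) = ⅐ - b/7)
(Y(O, 8) + 89)*(k(6) + 6*(-2)) = (8*(1 - 1*(-2)) + 89)*((⅐ - ⅐*6) + 6*(-2)) = (8*(1 + 2) + 89)*((⅐ - 6/7) - 12) = (8*3 + 89)*(-5/7 - 12) = (24 + 89)*(-89/7) = 113*(-89/7) = -10057/7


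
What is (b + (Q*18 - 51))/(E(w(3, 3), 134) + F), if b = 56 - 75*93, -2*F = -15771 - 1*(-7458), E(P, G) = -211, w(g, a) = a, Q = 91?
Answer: -10664/7891 ≈ -1.3514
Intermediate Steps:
F = 8313/2 (F = -(-15771 - 1*(-7458))/2 = -(-15771 + 7458)/2 = -½*(-8313) = 8313/2 ≈ 4156.5)
b = -6919 (b = 56 - 6975 = -6919)
(b + (Q*18 - 51))/(E(w(3, 3), 134) + F) = (-6919 + (91*18 - 51))/(-211 + 8313/2) = (-6919 + (1638 - 51))/(7891/2) = (-6919 + 1587)*(2/7891) = -5332*2/7891 = -10664/7891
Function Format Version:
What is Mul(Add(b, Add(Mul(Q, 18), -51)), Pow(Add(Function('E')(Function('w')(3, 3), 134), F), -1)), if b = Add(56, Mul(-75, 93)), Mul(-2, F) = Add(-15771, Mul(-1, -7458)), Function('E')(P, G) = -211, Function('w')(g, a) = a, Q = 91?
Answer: Rational(-10664, 7891) ≈ -1.3514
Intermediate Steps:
F = Rational(8313, 2) (F = Mul(Rational(-1, 2), Add(-15771, Mul(-1, -7458))) = Mul(Rational(-1, 2), Add(-15771, 7458)) = Mul(Rational(-1, 2), -8313) = Rational(8313, 2) ≈ 4156.5)
b = -6919 (b = Add(56, -6975) = -6919)
Mul(Add(b, Add(Mul(Q, 18), -51)), Pow(Add(Function('E')(Function('w')(3, 3), 134), F), -1)) = Mul(Add(-6919, Add(Mul(91, 18), -51)), Pow(Add(-211, Rational(8313, 2)), -1)) = Mul(Add(-6919, Add(1638, -51)), Pow(Rational(7891, 2), -1)) = Mul(Add(-6919, 1587), Rational(2, 7891)) = Mul(-5332, Rational(2, 7891)) = Rational(-10664, 7891)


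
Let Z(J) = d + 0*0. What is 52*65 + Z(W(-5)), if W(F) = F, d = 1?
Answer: 3381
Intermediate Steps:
Z(J) = 1 (Z(J) = 1 + 0*0 = 1 + 0 = 1)
52*65 + Z(W(-5)) = 52*65 + 1 = 3380 + 1 = 3381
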